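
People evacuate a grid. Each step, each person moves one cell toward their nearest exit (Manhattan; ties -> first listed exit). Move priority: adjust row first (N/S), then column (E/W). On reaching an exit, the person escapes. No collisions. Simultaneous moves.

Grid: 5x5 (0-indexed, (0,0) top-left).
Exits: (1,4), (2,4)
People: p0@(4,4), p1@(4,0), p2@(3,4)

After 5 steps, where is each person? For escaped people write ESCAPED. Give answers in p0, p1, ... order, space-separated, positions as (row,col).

Step 1: p0:(4,4)->(3,4) | p1:(4,0)->(3,0) | p2:(3,4)->(2,4)->EXIT
Step 2: p0:(3,4)->(2,4)->EXIT | p1:(3,0)->(2,0) | p2:escaped
Step 3: p0:escaped | p1:(2,0)->(2,1) | p2:escaped
Step 4: p0:escaped | p1:(2,1)->(2,2) | p2:escaped
Step 5: p0:escaped | p1:(2,2)->(2,3) | p2:escaped

ESCAPED (2,3) ESCAPED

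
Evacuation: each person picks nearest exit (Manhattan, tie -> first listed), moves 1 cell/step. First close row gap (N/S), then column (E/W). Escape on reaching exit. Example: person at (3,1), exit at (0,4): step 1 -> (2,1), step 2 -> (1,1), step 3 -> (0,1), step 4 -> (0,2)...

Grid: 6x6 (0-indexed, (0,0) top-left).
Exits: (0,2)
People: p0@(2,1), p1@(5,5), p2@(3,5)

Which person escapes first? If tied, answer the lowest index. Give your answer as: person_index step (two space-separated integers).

Answer: 0 3

Derivation:
Step 1: p0:(2,1)->(1,1) | p1:(5,5)->(4,5) | p2:(3,5)->(2,5)
Step 2: p0:(1,1)->(0,1) | p1:(4,5)->(3,5) | p2:(2,5)->(1,5)
Step 3: p0:(0,1)->(0,2)->EXIT | p1:(3,5)->(2,5) | p2:(1,5)->(0,5)
Step 4: p0:escaped | p1:(2,5)->(1,5) | p2:(0,5)->(0,4)
Step 5: p0:escaped | p1:(1,5)->(0,5) | p2:(0,4)->(0,3)
Step 6: p0:escaped | p1:(0,5)->(0,4) | p2:(0,3)->(0,2)->EXIT
Step 7: p0:escaped | p1:(0,4)->(0,3) | p2:escaped
Step 8: p0:escaped | p1:(0,3)->(0,2)->EXIT | p2:escaped
Exit steps: [3, 8, 6]
First to escape: p0 at step 3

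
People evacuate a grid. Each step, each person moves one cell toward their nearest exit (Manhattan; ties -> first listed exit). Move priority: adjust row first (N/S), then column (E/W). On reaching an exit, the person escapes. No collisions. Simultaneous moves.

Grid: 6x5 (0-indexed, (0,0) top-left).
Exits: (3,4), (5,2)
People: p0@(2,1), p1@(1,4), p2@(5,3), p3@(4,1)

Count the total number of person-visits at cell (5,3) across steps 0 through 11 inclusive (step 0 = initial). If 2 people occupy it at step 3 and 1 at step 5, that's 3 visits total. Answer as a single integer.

Step 0: p0@(2,1) p1@(1,4) p2@(5,3) p3@(4,1) -> at (5,3): 1 [p2], cum=1
Step 1: p0@(3,1) p1@(2,4) p2@ESC p3@(5,1) -> at (5,3): 0 [-], cum=1
Step 2: p0@(3,2) p1@ESC p2@ESC p3@ESC -> at (5,3): 0 [-], cum=1
Step 3: p0@(3,3) p1@ESC p2@ESC p3@ESC -> at (5,3): 0 [-], cum=1
Step 4: p0@ESC p1@ESC p2@ESC p3@ESC -> at (5,3): 0 [-], cum=1
Total visits = 1

Answer: 1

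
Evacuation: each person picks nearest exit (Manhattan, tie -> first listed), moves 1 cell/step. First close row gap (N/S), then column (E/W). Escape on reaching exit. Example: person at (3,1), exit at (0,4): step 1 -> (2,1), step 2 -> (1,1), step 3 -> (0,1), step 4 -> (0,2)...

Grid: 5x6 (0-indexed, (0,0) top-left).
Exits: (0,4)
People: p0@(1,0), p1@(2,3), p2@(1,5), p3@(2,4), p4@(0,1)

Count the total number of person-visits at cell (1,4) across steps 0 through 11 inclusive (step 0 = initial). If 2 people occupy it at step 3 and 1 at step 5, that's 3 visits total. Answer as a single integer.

Answer: 1

Derivation:
Step 0: p0@(1,0) p1@(2,3) p2@(1,5) p3@(2,4) p4@(0,1) -> at (1,4): 0 [-], cum=0
Step 1: p0@(0,0) p1@(1,3) p2@(0,5) p3@(1,4) p4@(0,2) -> at (1,4): 1 [p3], cum=1
Step 2: p0@(0,1) p1@(0,3) p2@ESC p3@ESC p4@(0,3) -> at (1,4): 0 [-], cum=1
Step 3: p0@(0,2) p1@ESC p2@ESC p3@ESC p4@ESC -> at (1,4): 0 [-], cum=1
Step 4: p0@(0,3) p1@ESC p2@ESC p3@ESC p4@ESC -> at (1,4): 0 [-], cum=1
Step 5: p0@ESC p1@ESC p2@ESC p3@ESC p4@ESC -> at (1,4): 0 [-], cum=1
Total visits = 1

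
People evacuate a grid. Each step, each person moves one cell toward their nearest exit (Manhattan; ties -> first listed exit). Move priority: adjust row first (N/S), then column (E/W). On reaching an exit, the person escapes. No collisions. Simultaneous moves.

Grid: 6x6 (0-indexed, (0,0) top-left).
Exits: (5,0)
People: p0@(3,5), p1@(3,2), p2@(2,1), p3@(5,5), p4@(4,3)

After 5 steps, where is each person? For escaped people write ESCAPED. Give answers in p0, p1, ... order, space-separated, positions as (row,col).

Step 1: p0:(3,5)->(4,5) | p1:(3,2)->(4,2) | p2:(2,1)->(3,1) | p3:(5,5)->(5,4) | p4:(4,3)->(5,3)
Step 2: p0:(4,5)->(5,5) | p1:(4,2)->(5,2) | p2:(3,1)->(4,1) | p3:(5,4)->(5,3) | p4:(5,3)->(5,2)
Step 3: p0:(5,5)->(5,4) | p1:(5,2)->(5,1) | p2:(4,1)->(5,1) | p3:(5,3)->(5,2) | p4:(5,2)->(5,1)
Step 4: p0:(5,4)->(5,3) | p1:(5,1)->(5,0)->EXIT | p2:(5,1)->(5,0)->EXIT | p3:(5,2)->(5,1) | p4:(5,1)->(5,0)->EXIT
Step 5: p0:(5,3)->(5,2) | p1:escaped | p2:escaped | p3:(5,1)->(5,0)->EXIT | p4:escaped

(5,2) ESCAPED ESCAPED ESCAPED ESCAPED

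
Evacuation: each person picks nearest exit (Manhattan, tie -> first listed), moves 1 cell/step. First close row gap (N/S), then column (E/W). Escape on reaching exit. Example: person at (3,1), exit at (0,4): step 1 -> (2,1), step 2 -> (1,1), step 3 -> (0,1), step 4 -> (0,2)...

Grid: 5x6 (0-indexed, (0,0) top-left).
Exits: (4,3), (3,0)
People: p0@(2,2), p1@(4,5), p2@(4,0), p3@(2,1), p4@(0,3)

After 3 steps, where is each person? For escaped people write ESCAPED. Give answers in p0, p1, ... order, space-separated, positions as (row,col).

Step 1: p0:(2,2)->(3,2) | p1:(4,5)->(4,4) | p2:(4,0)->(3,0)->EXIT | p3:(2,1)->(3,1) | p4:(0,3)->(1,3)
Step 2: p0:(3,2)->(4,2) | p1:(4,4)->(4,3)->EXIT | p2:escaped | p3:(3,1)->(3,0)->EXIT | p4:(1,3)->(2,3)
Step 3: p0:(4,2)->(4,3)->EXIT | p1:escaped | p2:escaped | p3:escaped | p4:(2,3)->(3,3)

ESCAPED ESCAPED ESCAPED ESCAPED (3,3)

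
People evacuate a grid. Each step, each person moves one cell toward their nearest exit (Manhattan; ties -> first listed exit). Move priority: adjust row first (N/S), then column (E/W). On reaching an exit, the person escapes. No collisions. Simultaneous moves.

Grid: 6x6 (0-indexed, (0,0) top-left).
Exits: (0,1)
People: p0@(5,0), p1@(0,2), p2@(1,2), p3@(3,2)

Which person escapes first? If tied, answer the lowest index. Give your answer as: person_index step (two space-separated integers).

Step 1: p0:(5,0)->(4,0) | p1:(0,2)->(0,1)->EXIT | p2:(1,2)->(0,2) | p3:(3,2)->(2,2)
Step 2: p0:(4,0)->(3,0) | p1:escaped | p2:(0,2)->(0,1)->EXIT | p3:(2,2)->(1,2)
Step 3: p0:(3,0)->(2,0) | p1:escaped | p2:escaped | p3:(1,2)->(0,2)
Step 4: p0:(2,0)->(1,0) | p1:escaped | p2:escaped | p3:(0,2)->(0,1)->EXIT
Step 5: p0:(1,0)->(0,0) | p1:escaped | p2:escaped | p3:escaped
Step 6: p0:(0,0)->(0,1)->EXIT | p1:escaped | p2:escaped | p3:escaped
Exit steps: [6, 1, 2, 4]
First to escape: p1 at step 1

Answer: 1 1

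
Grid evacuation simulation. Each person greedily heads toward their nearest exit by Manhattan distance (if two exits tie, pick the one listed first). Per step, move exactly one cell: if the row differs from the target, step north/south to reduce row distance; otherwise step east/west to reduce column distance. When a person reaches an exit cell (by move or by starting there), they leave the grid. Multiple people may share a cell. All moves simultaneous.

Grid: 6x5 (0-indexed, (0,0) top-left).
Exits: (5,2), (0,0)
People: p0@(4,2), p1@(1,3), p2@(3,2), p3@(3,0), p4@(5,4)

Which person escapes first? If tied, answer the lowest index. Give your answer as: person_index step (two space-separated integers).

Answer: 0 1

Derivation:
Step 1: p0:(4,2)->(5,2)->EXIT | p1:(1,3)->(0,3) | p2:(3,2)->(4,2) | p3:(3,0)->(2,0) | p4:(5,4)->(5,3)
Step 2: p0:escaped | p1:(0,3)->(0,2) | p2:(4,2)->(5,2)->EXIT | p3:(2,0)->(1,0) | p4:(5,3)->(5,2)->EXIT
Step 3: p0:escaped | p1:(0,2)->(0,1) | p2:escaped | p3:(1,0)->(0,0)->EXIT | p4:escaped
Step 4: p0:escaped | p1:(0,1)->(0,0)->EXIT | p2:escaped | p3:escaped | p4:escaped
Exit steps: [1, 4, 2, 3, 2]
First to escape: p0 at step 1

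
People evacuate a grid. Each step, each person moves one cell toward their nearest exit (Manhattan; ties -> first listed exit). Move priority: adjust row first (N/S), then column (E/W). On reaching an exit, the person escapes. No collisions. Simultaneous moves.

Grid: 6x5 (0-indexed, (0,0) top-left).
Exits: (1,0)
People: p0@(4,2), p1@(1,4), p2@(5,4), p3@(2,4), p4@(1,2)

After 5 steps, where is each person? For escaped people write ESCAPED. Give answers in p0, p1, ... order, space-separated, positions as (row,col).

Step 1: p0:(4,2)->(3,2) | p1:(1,4)->(1,3) | p2:(5,4)->(4,4) | p3:(2,4)->(1,4) | p4:(1,2)->(1,1)
Step 2: p0:(3,2)->(2,2) | p1:(1,3)->(1,2) | p2:(4,4)->(3,4) | p3:(1,4)->(1,3) | p4:(1,1)->(1,0)->EXIT
Step 3: p0:(2,2)->(1,2) | p1:(1,2)->(1,1) | p2:(3,4)->(2,4) | p3:(1,3)->(1,2) | p4:escaped
Step 4: p0:(1,2)->(1,1) | p1:(1,1)->(1,0)->EXIT | p2:(2,4)->(1,4) | p3:(1,2)->(1,1) | p4:escaped
Step 5: p0:(1,1)->(1,0)->EXIT | p1:escaped | p2:(1,4)->(1,3) | p3:(1,1)->(1,0)->EXIT | p4:escaped

ESCAPED ESCAPED (1,3) ESCAPED ESCAPED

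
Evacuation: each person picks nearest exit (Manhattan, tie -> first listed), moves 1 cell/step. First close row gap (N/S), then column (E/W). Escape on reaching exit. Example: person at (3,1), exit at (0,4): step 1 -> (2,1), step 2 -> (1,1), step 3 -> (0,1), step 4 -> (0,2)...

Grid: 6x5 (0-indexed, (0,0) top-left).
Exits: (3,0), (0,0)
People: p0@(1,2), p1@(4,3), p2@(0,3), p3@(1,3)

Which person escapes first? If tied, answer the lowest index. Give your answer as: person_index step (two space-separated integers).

Step 1: p0:(1,2)->(0,2) | p1:(4,3)->(3,3) | p2:(0,3)->(0,2) | p3:(1,3)->(0,3)
Step 2: p0:(0,2)->(0,1) | p1:(3,3)->(3,2) | p2:(0,2)->(0,1) | p3:(0,3)->(0,2)
Step 3: p0:(0,1)->(0,0)->EXIT | p1:(3,2)->(3,1) | p2:(0,1)->(0,0)->EXIT | p3:(0,2)->(0,1)
Step 4: p0:escaped | p1:(3,1)->(3,0)->EXIT | p2:escaped | p3:(0,1)->(0,0)->EXIT
Exit steps: [3, 4, 3, 4]
First to escape: p0 at step 3

Answer: 0 3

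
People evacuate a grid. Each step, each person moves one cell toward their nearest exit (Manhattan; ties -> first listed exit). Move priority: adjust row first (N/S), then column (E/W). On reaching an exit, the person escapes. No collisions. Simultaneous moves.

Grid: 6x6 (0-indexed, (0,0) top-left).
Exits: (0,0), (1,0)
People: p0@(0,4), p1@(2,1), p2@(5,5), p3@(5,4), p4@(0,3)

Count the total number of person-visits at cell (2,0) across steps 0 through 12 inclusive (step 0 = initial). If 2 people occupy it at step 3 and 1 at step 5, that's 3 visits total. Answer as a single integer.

Step 0: p0@(0,4) p1@(2,1) p2@(5,5) p3@(5,4) p4@(0,3) -> at (2,0): 0 [-], cum=0
Step 1: p0@(0,3) p1@(1,1) p2@(4,5) p3@(4,4) p4@(0,2) -> at (2,0): 0 [-], cum=0
Step 2: p0@(0,2) p1@ESC p2@(3,5) p3@(3,4) p4@(0,1) -> at (2,0): 0 [-], cum=0
Step 3: p0@(0,1) p1@ESC p2@(2,5) p3@(2,4) p4@ESC -> at (2,0): 0 [-], cum=0
Step 4: p0@ESC p1@ESC p2@(1,5) p3@(1,4) p4@ESC -> at (2,0): 0 [-], cum=0
Step 5: p0@ESC p1@ESC p2@(1,4) p3@(1,3) p4@ESC -> at (2,0): 0 [-], cum=0
Step 6: p0@ESC p1@ESC p2@(1,3) p3@(1,2) p4@ESC -> at (2,0): 0 [-], cum=0
Step 7: p0@ESC p1@ESC p2@(1,2) p3@(1,1) p4@ESC -> at (2,0): 0 [-], cum=0
Step 8: p0@ESC p1@ESC p2@(1,1) p3@ESC p4@ESC -> at (2,0): 0 [-], cum=0
Step 9: p0@ESC p1@ESC p2@ESC p3@ESC p4@ESC -> at (2,0): 0 [-], cum=0
Total visits = 0

Answer: 0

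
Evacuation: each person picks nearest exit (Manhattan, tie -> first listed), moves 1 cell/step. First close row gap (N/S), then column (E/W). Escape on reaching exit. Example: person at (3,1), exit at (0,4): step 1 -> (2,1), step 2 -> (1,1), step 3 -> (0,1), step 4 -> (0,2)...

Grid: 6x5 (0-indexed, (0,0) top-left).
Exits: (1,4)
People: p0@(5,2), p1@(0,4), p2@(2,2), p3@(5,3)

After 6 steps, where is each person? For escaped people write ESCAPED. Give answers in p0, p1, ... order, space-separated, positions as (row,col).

Step 1: p0:(5,2)->(4,2) | p1:(0,4)->(1,4)->EXIT | p2:(2,2)->(1,2) | p3:(5,3)->(4,3)
Step 2: p0:(4,2)->(3,2) | p1:escaped | p2:(1,2)->(1,3) | p3:(4,3)->(3,3)
Step 3: p0:(3,2)->(2,2) | p1:escaped | p2:(1,3)->(1,4)->EXIT | p3:(3,3)->(2,3)
Step 4: p0:(2,2)->(1,2) | p1:escaped | p2:escaped | p3:(2,3)->(1,3)
Step 5: p0:(1,2)->(1,3) | p1:escaped | p2:escaped | p3:(1,3)->(1,4)->EXIT
Step 6: p0:(1,3)->(1,4)->EXIT | p1:escaped | p2:escaped | p3:escaped

ESCAPED ESCAPED ESCAPED ESCAPED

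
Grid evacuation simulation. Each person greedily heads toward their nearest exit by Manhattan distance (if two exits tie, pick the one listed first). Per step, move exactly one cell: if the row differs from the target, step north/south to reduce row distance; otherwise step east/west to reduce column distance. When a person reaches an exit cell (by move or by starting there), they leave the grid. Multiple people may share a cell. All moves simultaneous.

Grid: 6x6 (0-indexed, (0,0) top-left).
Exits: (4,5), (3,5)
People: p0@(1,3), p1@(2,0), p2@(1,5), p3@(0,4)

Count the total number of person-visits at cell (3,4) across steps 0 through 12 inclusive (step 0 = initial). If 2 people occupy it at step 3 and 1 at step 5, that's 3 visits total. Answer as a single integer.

Answer: 3

Derivation:
Step 0: p0@(1,3) p1@(2,0) p2@(1,5) p3@(0,4) -> at (3,4): 0 [-], cum=0
Step 1: p0@(2,3) p1@(3,0) p2@(2,5) p3@(1,4) -> at (3,4): 0 [-], cum=0
Step 2: p0@(3,3) p1@(3,1) p2@ESC p3@(2,4) -> at (3,4): 0 [-], cum=0
Step 3: p0@(3,4) p1@(3,2) p2@ESC p3@(3,4) -> at (3,4): 2 [p0,p3], cum=2
Step 4: p0@ESC p1@(3,3) p2@ESC p3@ESC -> at (3,4): 0 [-], cum=2
Step 5: p0@ESC p1@(3,4) p2@ESC p3@ESC -> at (3,4): 1 [p1], cum=3
Step 6: p0@ESC p1@ESC p2@ESC p3@ESC -> at (3,4): 0 [-], cum=3
Total visits = 3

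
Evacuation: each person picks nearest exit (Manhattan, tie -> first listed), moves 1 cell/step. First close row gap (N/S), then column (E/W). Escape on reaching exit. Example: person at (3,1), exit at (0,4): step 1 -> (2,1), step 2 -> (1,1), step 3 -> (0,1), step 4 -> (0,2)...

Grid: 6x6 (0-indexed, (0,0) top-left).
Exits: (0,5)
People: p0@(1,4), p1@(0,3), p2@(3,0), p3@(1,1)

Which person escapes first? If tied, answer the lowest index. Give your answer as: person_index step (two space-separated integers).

Answer: 0 2

Derivation:
Step 1: p0:(1,4)->(0,4) | p1:(0,3)->(0,4) | p2:(3,0)->(2,0) | p3:(1,1)->(0,1)
Step 2: p0:(0,4)->(0,5)->EXIT | p1:(0,4)->(0,5)->EXIT | p2:(2,0)->(1,0) | p3:(0,1)->(0,2)
Step 3: p0:escaped | p1:escaped | p2:(1,0)->(0,0) | p3:(0,2)->(0,3)
Step 4: p0:escaped | p1:escaped | p2:(0,0)->(0,1) | p3:(0,3)->(0,4)
Step 5: p0:escaped | p1:escaped | p2:(0,1)->(0,2) | p3:(0,4)->(0,5)->EXIT
Step 6: p0:escaped | p1:escaped | p2:(0,2)->(0,3) | p3:escaped
Step 7: p0:escaped | p1:escaped | p2:(0,3)->(0,4) | p3:escaped
Step 8: p0:escaped | p1:escaped | p2:(0,4)->(0,5)->EXIT | p3:escaped
Exit steps: [2, 2, 8, 5]
First to escape: p0 at step 2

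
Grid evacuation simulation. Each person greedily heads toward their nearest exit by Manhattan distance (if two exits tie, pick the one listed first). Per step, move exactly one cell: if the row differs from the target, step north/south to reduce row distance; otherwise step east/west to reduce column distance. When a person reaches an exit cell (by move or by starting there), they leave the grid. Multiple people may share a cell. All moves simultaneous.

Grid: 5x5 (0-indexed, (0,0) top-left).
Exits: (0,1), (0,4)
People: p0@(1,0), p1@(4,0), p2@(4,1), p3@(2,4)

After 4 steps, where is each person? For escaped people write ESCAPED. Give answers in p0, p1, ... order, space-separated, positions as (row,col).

Step 1: p0:(1,0)->(0,0) | p1:(4,0)->(3,0) | p2:(4,1)->(3,1) | p3:(2,4)->(1,4)
Step 2: p0:(0,0)->(0,1)->EXIT | p1:(3,0)->(2,0) | p2:(3,1)->(2,1) | p3:(1,4)->(0,4)->EXIT
Step 3: p0:escaped | p1:(2,0)->(1,0) | p2:(2,1)->(1,1) | p3:escaped
Step 4: p0:escaped | p1:(1,0)->(0,0) | p2:(1,1)->(0,1)->EXIT | p3:escaped

ESCAPED (0,0) ESCAPED ESCAPED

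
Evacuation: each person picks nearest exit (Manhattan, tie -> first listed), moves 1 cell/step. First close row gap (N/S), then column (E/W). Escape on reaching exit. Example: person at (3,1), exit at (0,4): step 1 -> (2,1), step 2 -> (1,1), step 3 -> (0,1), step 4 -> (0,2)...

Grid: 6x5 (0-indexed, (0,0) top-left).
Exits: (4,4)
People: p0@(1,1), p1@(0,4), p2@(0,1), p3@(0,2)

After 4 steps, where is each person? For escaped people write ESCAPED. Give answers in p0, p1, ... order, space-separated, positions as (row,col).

Step 1: p0:(1,1)->(2,1) | p1:(0,4)->(1,4) | p2:(0,1)->(1,1) | p3:(0,2)->(1,2)
Step 2: p0:(2,1)->(3,1) | p1:(1,4)->(2,4) | p2:(1,1)->(2,1) | p3:(1,2)->(2,2)
Step 3: p0:(3,1)->(4,1) | p1:(2,4)->(3,4) | p2:(2,1)->(3,1) | p3:(2,2)->(3,2)
Step 4: p0:(4,1)->(4,2) | p1:(3,4)->(4,4)->EXIT | p2:(3,1)->(4,1) | p3:(3,2)->(4,2)

(4,2) ESCAPED (4,1) (4,2)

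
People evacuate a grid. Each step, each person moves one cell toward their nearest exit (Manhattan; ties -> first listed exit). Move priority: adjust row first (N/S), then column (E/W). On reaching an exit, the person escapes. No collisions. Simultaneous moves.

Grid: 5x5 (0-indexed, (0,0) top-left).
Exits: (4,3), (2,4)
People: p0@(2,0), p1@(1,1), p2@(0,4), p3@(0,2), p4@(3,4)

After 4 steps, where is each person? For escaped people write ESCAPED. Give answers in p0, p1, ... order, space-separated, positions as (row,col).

Step 1: p0:(2,0)->(2,1) | p1:(1,1)->(2,1) | p2:(0,4)->(1,4) | p3:(0,2)->(1,2) | p4:(3,4)->(2,4)->EXIT
Step 2: p0:(2,1)->(2,2) | p1:(2,1)->(2,2) | p2:(1,4)->(2,4)->EXIT | p3:(1,2)->(2,2) | p4:escaped
Step 3: p0:(2,2)->(2,3) | p1:(2,2)->(2,3) | p2:escaped | p3:(2,2)->(2,3) | p4:escaped
Step 4: p0:(2,3)->(2,4)->EXIT | p1:(2,3)->(2,4)->EXIT | p2:escaped | p3:(2,3)->(2,4)->EXIT | p4:escaped

ESCAPED ESCAPED ESCAPED ESCAPED ESCAPED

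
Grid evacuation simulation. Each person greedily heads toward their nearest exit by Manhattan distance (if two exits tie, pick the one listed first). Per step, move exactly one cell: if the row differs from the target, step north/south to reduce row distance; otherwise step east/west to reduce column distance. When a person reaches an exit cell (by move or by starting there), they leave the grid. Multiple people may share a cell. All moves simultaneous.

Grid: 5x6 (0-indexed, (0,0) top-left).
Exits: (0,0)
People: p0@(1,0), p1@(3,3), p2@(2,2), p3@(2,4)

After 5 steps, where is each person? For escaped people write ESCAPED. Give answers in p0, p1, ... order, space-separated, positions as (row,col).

Step 1: p0:(1,0)->(0,0)->EXIT | p1:(3,3)->(2,3) | p2:(2,2)->(1,2) | p3:(2,4)->(1,4)
Step 2: p0:escaped | p1:(2,3)->(1,3) | p2:(1,2)->(0,2) | p3:(1,4)->(0,4)
Step 3: p0:escaped | p1:(1,3)->(0,3) | p2:(0,2)->(0,1) | p3:(0,4)->(0,3)
Step 4: p0:escaped | p1:(0,3)->(0,2) | p2:(0,1)->(0,0)->EXIT | p3:(0,3)->(0,2)
Step 5: p0:escaped | p1:(0,2)->(0,1) | p2:escaped | p3:(0,2)->(0,1)

ESCAPED (0,1) ESCAPED (0,1)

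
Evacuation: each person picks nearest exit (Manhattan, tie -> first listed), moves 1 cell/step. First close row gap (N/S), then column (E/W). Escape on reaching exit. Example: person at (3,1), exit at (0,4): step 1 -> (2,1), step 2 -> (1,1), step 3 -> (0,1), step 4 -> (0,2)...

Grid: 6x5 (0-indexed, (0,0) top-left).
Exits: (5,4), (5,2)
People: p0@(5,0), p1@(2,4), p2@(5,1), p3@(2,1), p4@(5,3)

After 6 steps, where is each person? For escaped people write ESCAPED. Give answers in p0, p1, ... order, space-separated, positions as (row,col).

Step 1: p0:(5,0)->(5,1) | p1:(2,4)->(3,4) | p2:(5,1)->(5,2)->EXIT | p3:(2,1)->(3,1) | p4:(5,3)->(5,4)->EXIT
Step 2: p0:(5,1)->(5,2)->EXIT | p1:(3,4)->(4,4) | p2:escaped | p3:(3,1)->(4,1) | p4:escaped
Step 3: p0:escaped | p1:(4,4)->(5,4)->EXIT | p2:escaped | p3:(4,1)->(5,1) | p4:escaped
Step 4: p0:escaped | p1:escaped | p2:escaped | p3:(5,1)->(5,2)->EXIT | p4:escaped

ESCAPED ESCAPED ESCAPED ESCAPED ESCAPED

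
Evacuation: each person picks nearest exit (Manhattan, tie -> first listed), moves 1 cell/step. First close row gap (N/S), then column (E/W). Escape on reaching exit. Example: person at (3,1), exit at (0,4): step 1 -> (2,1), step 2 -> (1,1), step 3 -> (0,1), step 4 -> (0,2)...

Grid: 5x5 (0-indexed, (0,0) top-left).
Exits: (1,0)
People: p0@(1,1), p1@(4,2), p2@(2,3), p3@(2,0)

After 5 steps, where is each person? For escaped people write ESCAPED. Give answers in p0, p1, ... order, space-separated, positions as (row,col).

Step 1: p0:(1,1)->(1,0)->EXIT | p1:(4,2)->(3,2) | p2:(2,3)->(1,3) | p3:(2,0)->(1,0)->EXIT
Step 2: p0:escaped | p1:(3,2)->(2,2) | p2:(1,3)->(1,2) | p3:escaped
Step 3: p0:escaped | p1:(2,2)->(1,2) | p2:(1,2)->(1,1) | p3:escaped
Step 4: p0:escaped | p1:(1,2)->(1,1) | p2:(1,1)->(1,0)->EXIT | p3:escaped
Step 5: p0:escaped | p1:(1,1)->(1,0)->EXIT | p2:escaped | p3:escaped

ESCAPED ESCAPED ESCAPED ESCAPED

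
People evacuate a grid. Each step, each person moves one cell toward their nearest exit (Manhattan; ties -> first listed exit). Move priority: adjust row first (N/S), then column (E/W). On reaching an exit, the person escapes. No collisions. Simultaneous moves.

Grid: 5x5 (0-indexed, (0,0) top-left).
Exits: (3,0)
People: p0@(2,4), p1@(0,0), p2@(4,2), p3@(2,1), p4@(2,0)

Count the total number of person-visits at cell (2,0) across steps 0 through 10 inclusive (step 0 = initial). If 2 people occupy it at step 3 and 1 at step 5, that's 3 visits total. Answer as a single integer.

Step 0: p0@(2,4) p1@(0,0) p2@(4,2) p3@(2,1) p4@(2,0) -> at (2,0): 1 [p4], cum=1
Step 1: p0@(3,4) p1@(1,0) p2@(3,2) p3@(3,1) p4@ESC -> at (2,0): 0 [-], cum=1
Step 2: p0@(3,3) p1@(2,0) p2@(3,1) p3@ESC p4@ESC -> at (2,0): 1 [p1], cum=2
Step 3: p0@(3,2) p1@ESC p2@ESC p3@ESC p4@ESC -> at (2,0): 0 [-], cum=2
Step 4: p0@(3,1) p1@ESC p2@ESC p3@ESC p4@ESC -> at (2,0): 0 [-], cum=2
Step 5: p0@ESC p1@ESC p2@ESC p3@ESC p4@ESC -> at (2,0): 0 [-], cum=2
Total visits = 2

Answer: 2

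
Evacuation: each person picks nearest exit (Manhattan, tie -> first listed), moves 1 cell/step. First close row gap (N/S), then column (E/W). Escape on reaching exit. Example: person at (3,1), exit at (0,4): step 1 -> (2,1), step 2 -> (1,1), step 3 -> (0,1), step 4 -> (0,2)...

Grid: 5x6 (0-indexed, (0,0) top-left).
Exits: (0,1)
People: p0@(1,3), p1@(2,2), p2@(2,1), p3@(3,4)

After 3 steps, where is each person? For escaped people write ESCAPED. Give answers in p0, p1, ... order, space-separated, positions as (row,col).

Step 1: p0:(1,3)->(0,3) | p1:(2,2)->(1,2) | p2:(2,1)->(1,1) | p3:(3,4)->(2,4)
Step 2: p0:(0,3)->(0,2) | p1:(1,2)->(0,2) | p2:(1,1)->(0,1)->EXIT | p3:(2,4)->(1,4)
Step 3: p0:(0,2)->(0,1)->EXIT | p1:(0,2)->(0,1)->EXIT | p2:escaped | p3:(1,4)->(0,4)

ESCAPED ESCAPED ESCAPED (0,4)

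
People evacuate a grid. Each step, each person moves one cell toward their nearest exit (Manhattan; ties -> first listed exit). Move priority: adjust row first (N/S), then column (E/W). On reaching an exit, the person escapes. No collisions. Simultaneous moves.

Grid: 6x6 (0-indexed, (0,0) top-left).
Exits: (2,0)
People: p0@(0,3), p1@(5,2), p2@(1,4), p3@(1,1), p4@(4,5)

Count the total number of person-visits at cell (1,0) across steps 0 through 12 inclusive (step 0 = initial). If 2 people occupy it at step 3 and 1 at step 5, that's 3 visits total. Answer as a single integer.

Step 0: p0@(0,3) p1@(5,2) p2@(1,4) p3@(1,1) p4@(4,5) -> at (1,0): 0 [-], cum=0
Step 1: p0@(1,3) p1@(4,2) p2@(2,4) p3@(2,1) p4@(3,5) -> at (1,0): 0 [-], cum=0
Step 2: p0@(2,3) p1@(3,2) p2@(2,3) p3@ESC p4@(2,5) -> at (1,0): 0 [-], cum=0
Step 3: p0@(2,2) p1@(2,2) p2@(2,2) p3@ESC p4@(2,4) -> at (1,0): 0 [-], cum=0
Step 4: p0@(2,1) p1@(2,1) p2@(2,1) p3@ESC p4@(2,3) -> at (1,0): 0 [-], cum=0
Step 5: p0@ESC p1@ESC p2@ESC p3@ESC p4@(2,2) -> at (1,0): 0 [-], cum=0
Step 6: p0@ESC p1@ESC p2@ESC p3@ESC p4@(2,1) -> at (1,0): 0 [-], cum=0
Step 7: p0@ESC p1@ESC p2@ESC p3@ESC p4@ESC -> at (1,0): 0 [-], cum=0
Total visits = 0

Answer: 0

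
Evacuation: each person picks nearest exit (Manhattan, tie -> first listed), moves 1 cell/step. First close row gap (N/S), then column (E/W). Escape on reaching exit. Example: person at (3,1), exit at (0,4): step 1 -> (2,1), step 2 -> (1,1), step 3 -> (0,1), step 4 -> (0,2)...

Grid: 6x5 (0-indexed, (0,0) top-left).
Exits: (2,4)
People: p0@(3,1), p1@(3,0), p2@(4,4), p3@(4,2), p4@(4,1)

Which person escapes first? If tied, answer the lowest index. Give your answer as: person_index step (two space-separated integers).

Answer: 2 2

Derivation:
Step 1: p0:(3,1)->(2,1) | p1:(3,0)->(2,0) | p2:(4,4)->(3,4) | p3:(4,2)->(3,2) | p4:(4,1)->(3,1)
Step 2: p0:(2,1)->(2,2) | p1:(2,0)->(2,1) | p2:(3,4)->(2,4)->EXIT | p3:(3,2)->(2,2) | p4:(3,1)->(2,1)
Step 3: p0:(2,2)->(2,3) | p1:(2,1)->(2,2) | p2:escaped | p3:(2,2)->(2,3) | p4:(2,1)->(2,2)
Step 4: p0:(2,3)->(2,4)->EXIT | p1:(2,2)->(2,3) | p2:escaped | p3:(2,3)->(2,4)->EXIT | p4:(2,2)->(2,3)
Step 5: p0:escaped | p1:(2,3)->(2,4)->EXIT | p2:escaped | p3:escaped | p4:(2,3)->(2,4)->EXIT
Exit steps: [4, 5, 2, 4, 5]
First to escape: p2 at step 2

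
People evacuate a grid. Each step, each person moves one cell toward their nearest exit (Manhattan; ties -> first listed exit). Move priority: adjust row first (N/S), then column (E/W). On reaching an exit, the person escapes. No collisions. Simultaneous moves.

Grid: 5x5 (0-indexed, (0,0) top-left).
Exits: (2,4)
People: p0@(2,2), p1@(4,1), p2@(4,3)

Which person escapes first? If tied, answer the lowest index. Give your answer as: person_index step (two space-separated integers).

Step 1: p0:(2,2)->(2,3) | p1:(4,1)->(3,1) | p2:(4,3)->(3,3)
Step 2: p0:(2,3)->(2,4)->EXIT | p1:(3,1)->(2,1) | p2:(3,3)->(2,3)
Step 3: p0:escaped | p1:(2,1)->(2,2) | p2:(2,3)->(2,4)->EXIT
Step 4: p0:escaped | p1:(2,2)->(2,3) | p2:escaped
Step 5: p0:escaped | p1:(2,3)->(2,4)->EXIT | p2:escaped
Exit steps: [2, 5, 3]
First to escape: p0 at step 2

Answer: 0 2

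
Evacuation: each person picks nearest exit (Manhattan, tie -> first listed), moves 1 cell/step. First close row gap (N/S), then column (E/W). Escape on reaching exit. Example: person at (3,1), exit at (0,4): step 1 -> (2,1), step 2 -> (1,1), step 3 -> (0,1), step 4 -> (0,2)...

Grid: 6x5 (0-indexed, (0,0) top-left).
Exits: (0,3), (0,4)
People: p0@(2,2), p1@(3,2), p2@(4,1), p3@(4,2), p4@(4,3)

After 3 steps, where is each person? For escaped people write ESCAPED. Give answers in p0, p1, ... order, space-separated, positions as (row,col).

Step 1: p0:(2,2)->(1,2) | p1:(3,2)->(2,2) | p2:(4,1)->(3,1) | p3:(4,2)->(3,2) | p4:(4,3)->(3,3)
Step 2: p0:(1,2)->(0,2) | p1:(2,2)->(1,2) | p2:(3,1)->(2,1) | p3:(3,2)->(2,2) | p4:(3,3)->(2,3)
Step 3: p0:(0,2)->(0,3)->EXIT | p1:(1,2)->(0,2) | p2:(2,1)->(1,1) | p3:(2,2)->(1,2) | p4:(2,3)->(1,3)

ESCAPED (0,2) (1,1) (1,2) (1,3)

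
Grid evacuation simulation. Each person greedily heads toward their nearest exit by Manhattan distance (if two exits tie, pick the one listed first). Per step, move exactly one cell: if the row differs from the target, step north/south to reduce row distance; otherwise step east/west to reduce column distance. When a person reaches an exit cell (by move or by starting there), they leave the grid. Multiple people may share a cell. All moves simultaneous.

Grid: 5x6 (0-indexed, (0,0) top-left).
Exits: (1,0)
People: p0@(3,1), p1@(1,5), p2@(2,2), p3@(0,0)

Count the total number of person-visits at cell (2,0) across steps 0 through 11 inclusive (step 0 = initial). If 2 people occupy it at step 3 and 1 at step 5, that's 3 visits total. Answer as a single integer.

Answer: 0

Derivation:
Step 0: p0@(3,1) p1@(1,5) p2@(2,2) p3@(0,0) -> at (2,0): 0 [-], cum=0
Step 1: p0@(2,1) p1@(1,4) p2@(1,2) p3@ESC -> at (2,0): 0 [-], cum=0
Step 2: p0@(1,1) p1@(1,3) p2@(1,1) p3@ESC -> at (2,0): 0 [-], cum=0
Step 3: p0@ESC p1@(1,2) p2@ESC p3@ESC -> at (2,0): 0 [-], cum=0
Step 4: p0@ESC p1@(1,1) p2@ESC p3@ESC -> at (2,0): 0 [-], cum=0
Step 5: p0@ESC p1@ESC p2@ESC p3@ESC -> at (2,0): 0 [-], cum=0
Total visits = 0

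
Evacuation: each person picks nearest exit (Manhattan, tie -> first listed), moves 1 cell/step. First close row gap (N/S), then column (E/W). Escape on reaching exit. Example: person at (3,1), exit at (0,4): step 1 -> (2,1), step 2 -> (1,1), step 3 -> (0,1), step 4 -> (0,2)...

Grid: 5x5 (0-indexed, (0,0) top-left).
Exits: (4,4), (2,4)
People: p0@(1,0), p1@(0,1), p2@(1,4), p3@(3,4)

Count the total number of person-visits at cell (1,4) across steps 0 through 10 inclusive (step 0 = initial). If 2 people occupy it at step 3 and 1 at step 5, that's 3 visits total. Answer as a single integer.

Step 0: p0@(1,0) p1@(0,1) p2@(1,4) p3@(3,4) -> at (1,4): 1 [p2], cum=1
Step 1: p0@(2,0) p1@(1,1) p2@ESC p3@ESC -> at (1,4): 0 [-], cum=1
Step 2: p0@(2,1) p1@(2,1) p2@ESC p3@ESC -> at (1,4): 0 [-], cum=1
Step 3: p0@(2,2) p1@(2,2) p2@ESC p3@ESC -> at (1,4): 0 [-], cum=1
Step 4: p0@(2,3) p1@(2,3) p2@ESC p3@ESC -> at (1,4): 0 [-], cum=1
Step 5: p0@ESC p1@ESC p2@ESC p3@ESC -> at (1,4): 0 [-], cum=1
Total visits = 1

Answer: 1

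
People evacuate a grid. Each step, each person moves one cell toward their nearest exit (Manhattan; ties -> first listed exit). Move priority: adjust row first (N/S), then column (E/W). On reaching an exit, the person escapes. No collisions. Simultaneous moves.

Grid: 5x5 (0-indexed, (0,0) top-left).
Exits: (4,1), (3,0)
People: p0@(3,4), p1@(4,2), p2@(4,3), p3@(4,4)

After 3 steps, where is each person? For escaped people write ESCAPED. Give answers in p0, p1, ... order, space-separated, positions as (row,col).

Step 1: p0:(3,4)->(4,4) | p1:(4,2)->(4,1)->EXIT | p2:(4,3)->(4,2) | p3:(4,4)->(4,3)
Step 2: p0:(4,4)->(4,3) | p1:escaped | p2:(4,2)->(4,1)->EXIT | p3:(4,3)->(4,2)
Step 3: p0:(4,3)->(4,2) | p1:escaped | p2:escaped | p3:(4,2)->(4,1)->EXIT

(4,2) ESCAPED ESCAPED ESCAPED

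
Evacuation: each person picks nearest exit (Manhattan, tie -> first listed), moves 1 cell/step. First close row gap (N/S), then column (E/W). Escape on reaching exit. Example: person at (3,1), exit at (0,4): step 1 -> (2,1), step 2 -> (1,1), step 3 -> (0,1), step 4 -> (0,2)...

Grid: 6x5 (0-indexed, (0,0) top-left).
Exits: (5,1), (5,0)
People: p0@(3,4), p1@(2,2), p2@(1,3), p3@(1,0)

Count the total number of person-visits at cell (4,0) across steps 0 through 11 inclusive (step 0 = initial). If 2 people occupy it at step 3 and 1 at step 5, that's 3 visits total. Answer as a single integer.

Step 0: p0@(3,4) p1@(2,2) p2@(1,3) p3@(1,0) -> at (4,0): 0 [-], cum=0
Step 1: p0@(4,4) p1@(3,2) p2@(2,3) p3@(2,0) -> at (4,0): 0 [-], cum=0
Step 2: p0@(5,4) p1@(4,2) p2@(3,3) p3@(3,0) -> at (4,0): 0 [-], cum=0
Step 3: p0@(5,3) p1@(5,2) p2@(4,3) p3@(4,0) -> at (4,0): 1 [p3], cum=1
Step 4: p0@(5,2) p1@ESC p2@(5,3) p3@ESC -> at (4,0): 0 [-], cum=1
Step 5: p0@ESC p1@ESC p2@(5,2) p3@ESC -> at (4,0): 0 [-], cum=1
Step 6: p0@ESC p1@ESC p2@ESC p3@ESC -> at (4,0): 0 [-], cum=1
Total visits = 1

Answer: 1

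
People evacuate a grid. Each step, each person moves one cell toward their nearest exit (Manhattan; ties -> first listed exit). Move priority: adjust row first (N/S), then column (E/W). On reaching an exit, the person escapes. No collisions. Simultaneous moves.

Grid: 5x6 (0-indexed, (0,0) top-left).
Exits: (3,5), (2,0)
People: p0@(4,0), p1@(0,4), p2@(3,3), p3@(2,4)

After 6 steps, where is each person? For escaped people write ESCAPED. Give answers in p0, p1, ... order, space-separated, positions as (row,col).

Step 1: p0:(4,0)->(3,0) | p1:(0,4)->(1,4) | p2:(3,3)->(3,4) | p3:(2,4)->(3,4)
Step 2: p0:(3,0)->(2,0)->EXIT | p1:(1,4)->(2,4) | p2:(3,4)->(3,5)->EXIT | p3:(3,4)->(3,5)->EXIT
Step 3: p0:escaped | p1:(2,4)->(3,4) | p2:escaped | p3:escaped
Step 4: p0:escaped | p1:(3,4)->(3,5)->EXIT | p2:escaped | p3:escaped

ESCAPED ESCAPED ESCAPED ESCAPED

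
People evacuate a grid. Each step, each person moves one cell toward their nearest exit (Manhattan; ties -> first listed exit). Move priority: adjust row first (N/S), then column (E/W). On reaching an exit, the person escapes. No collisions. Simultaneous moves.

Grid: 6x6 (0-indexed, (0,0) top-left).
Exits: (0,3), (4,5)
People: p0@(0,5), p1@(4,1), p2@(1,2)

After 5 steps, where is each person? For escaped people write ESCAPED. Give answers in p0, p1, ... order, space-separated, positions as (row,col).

Step 1: p0:(0,5)->(0,4) | p1:(4,1)->(4,2) | p2:(1,2)->(0,2)
Step 2: p0:(0,4)->(0,3)->EXIT | p1:(4,2)->(4,3) | p2:(0,2)->(0,3)->EXIT
Step 3: p0:escaped | p1:(4,3)->(4,4) | p2:escaped
Step 4: p0:escaped | p1:(4,4)->(4,5)->EXIT | p2:escaped

ESCAPED ESCAPED ESCAPED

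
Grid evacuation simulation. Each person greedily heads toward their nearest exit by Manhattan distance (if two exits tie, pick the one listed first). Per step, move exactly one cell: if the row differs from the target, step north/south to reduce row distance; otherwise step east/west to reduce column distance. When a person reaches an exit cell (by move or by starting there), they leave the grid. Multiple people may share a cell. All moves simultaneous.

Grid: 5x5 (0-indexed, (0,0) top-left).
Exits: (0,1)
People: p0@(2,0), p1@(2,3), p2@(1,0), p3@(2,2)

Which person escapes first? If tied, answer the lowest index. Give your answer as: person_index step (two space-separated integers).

Step 1: p0:(2,0)->(1,0) | p1:(2,3)->(1,3) | p2:(1,0)->(0,0) | p3:(2,2)->(1,2)
Step 2: p0:(1,0)->(0,0) | p1:(1,3)->(0,3) | p2:(0,0)->(0,1)->EXIT | p3:(1,2)->(0,2)
Step 3: p0:(0,0)->(0,1)->EXIT | p1:(0,3)->(0,2) | p2:escaped | p3:(0,2)->(0,1)->EXIT
Step 4: p0:escaped | p1:(0,2)->(0,1)->EXIT | p2:escaped | p3:escaped
Exit steps: [3, 4, 2, 3]
First to escape: p2 at step 2

Answer: 2 2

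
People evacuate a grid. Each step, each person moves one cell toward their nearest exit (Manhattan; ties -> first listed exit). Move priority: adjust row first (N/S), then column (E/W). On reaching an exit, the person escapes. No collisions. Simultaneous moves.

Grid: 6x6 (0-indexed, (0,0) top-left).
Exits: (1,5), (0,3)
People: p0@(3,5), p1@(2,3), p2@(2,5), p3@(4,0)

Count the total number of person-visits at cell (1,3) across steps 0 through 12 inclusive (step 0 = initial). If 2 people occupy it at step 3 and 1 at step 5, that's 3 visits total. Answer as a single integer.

Answer: 1

Derivation:
Step 0: p0@(3,5) p1@(2,3) p2@(2,5) p3@(4,0) -> at (1,3): 0 [-], cum=0
Step 1: p0@(2,5) p1@(1,3) p2@ESC p3@(3,0) -> at (1,3): 1 [p1], cum=1
Step 2: p0@ESC p1@ESC p2@ESC p3@(2,0) -> at (1,3): 0 [-], cum=1
Step 3: p0@ESC p1@ESC p2@ESC p3@(1,0) -> at (1,3): 0 [-], cum=1
Step 4: p0@ESC p1@ESC p2@ESC p3@(0,0) -> at (1,3): 0 [-], cum=1
Step 5: p0@ESC p1@ESC p2@ESC p3@(0,1) -> at (1,3): 0 [-], cum=1
Step 6: p0@ESC p1@ESC p2@ESC p3@(0,2) -> at (1,3): 0 [-], cum=1
Step 7: p0@ESC p1@ESC p2@ESC p3@ESC -> at (1,3): 0 [-], cum=1
Total visits = 1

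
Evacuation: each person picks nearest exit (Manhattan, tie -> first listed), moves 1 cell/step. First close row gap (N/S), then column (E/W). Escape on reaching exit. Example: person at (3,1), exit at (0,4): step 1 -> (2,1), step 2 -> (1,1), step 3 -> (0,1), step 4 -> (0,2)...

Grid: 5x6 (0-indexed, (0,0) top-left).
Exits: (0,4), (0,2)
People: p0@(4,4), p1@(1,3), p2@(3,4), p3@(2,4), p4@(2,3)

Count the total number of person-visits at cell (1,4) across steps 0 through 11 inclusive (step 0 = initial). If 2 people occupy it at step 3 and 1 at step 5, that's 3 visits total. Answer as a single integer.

Answer: 3

Derivation:
Step 0: p0@(4,4) p1@(1,3) p2@(3,4) p3@(2,4) p4@(2,3) -> at (1,4): 0 [-], cum=0
Step 1: p0@(3,4) p1@(0,3) p2@(2,4) p3@(1,4) p4@(1,3) -> at (1,4): 1 [p3], cum=1
Step 2: p0@(2,4) p1@ESC p2@(1,4) p3@ESC p4@(0,3) -> at (1,4): 1 [p2], cum=2
Step 3: p0@(1,4) p1@ESC p2@ESC p3@ESC p4@ESC -> at (1,4): 1 [p0], cum=3
Step 4: p0@ESC p1@ESC p2@ESC p3@ESC p4@ESC -> at (1,4): 0 [-], cum=3
Total visits = 3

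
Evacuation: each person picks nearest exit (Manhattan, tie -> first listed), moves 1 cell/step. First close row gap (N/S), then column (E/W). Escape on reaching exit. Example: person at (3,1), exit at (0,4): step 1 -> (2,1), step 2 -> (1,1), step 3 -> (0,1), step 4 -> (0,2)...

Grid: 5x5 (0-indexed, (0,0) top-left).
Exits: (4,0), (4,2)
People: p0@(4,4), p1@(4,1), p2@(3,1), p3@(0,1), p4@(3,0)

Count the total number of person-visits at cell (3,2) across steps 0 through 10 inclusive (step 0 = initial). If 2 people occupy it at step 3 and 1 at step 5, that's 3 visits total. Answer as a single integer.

Step 0: p0@(4,4) p1@(4,1) p2@(3,1) p3@(0,1) p4@(3,0) -> at (3,2): 0 [-], cum=0
Step 1: p0@(4,3) p1@ESC p2@(4,1) p3@(1,1) p4@ESC -> at (3,2): 0 [-], cum=0
Step 2: p0@ESC p1@ESC p2@ESC p3@(2,1) p4@ESC -> at (3,2): 0 [-], cum=0
Step 3: p0@ESC p1@ESC p2@ESC p3@(3,1) p4@ESC -> at (3,2): 0 [-], cum=0
Step 4: p0@ESC p1@ESC p2@ESC p3@(4,1) p4@ESC -> at (3,2): 0 [-], cum=0
Step 5: p0@ESC p1@ESC p2@ESC p3@ESC p4@ESC -> at (3,2): 0 [-], cum=0
Total visits = 0

Answer: 0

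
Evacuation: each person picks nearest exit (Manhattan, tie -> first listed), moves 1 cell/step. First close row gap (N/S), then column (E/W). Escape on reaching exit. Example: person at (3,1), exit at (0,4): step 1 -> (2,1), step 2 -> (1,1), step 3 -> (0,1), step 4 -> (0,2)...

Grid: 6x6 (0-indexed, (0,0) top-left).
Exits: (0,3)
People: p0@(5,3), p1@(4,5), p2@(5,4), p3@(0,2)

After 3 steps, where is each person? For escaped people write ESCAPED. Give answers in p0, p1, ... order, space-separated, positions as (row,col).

Step 1: p0:(5,3)->(4,3) | p1:(4,5)->(3,5) | p2:(5,4)->(4,4) | p3:(0,2)->(0,3)->EXIT
Step 2: p0:(4,3)->(3,3) | p1:(3,5)->(2,5) | p2:(4,4)->(3,4) | p3:escaped
Step 3: p0:(3,3)->(2,3) | p1:(2,5)->(1,5) | p2:(3,4)->(2,4) | p3:escaped

(2,3) (1,5) (2,4) ESCAPED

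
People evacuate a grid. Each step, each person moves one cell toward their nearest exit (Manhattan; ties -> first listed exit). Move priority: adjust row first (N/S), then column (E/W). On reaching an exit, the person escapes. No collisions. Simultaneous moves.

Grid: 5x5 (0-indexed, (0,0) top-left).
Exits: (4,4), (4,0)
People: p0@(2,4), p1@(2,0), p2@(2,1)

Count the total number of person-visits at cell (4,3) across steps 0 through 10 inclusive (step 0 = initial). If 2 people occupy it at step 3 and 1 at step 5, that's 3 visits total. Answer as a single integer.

Step 0: p0@(2,4) p1@(2,0) p2@(2,1) -> at (4,3): 0 [-], cum=0
Step 1: p0@(3,4) p1@(3,0) p2@(3,1) -> at (4,3): 0 [-], cum=0
Step 2: p0@ESC p1@ESC p2@(4,1) -> at (4,3): 0 [-], cum=0
Step 3: p0@ESC p1@ESC p2@ESC -> at (4,3): 0 [-], cum=0
Total visits = 0

Answer: 0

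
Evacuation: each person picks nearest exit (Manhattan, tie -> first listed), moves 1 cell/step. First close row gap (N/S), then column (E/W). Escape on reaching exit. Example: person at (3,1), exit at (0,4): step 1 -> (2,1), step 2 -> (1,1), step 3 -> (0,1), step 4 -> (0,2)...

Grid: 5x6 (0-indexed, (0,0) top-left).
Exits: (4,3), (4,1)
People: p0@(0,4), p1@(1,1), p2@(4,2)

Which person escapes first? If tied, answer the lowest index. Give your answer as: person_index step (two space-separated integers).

Step 1: p0:(0,4)->(1,4) | p1:(1,1)->(2,1) | p2:(4,2)->(4,3)->EXIT
Step 2: p0:(1,4)->(2,4) | p1:(2,1)->(3,1) | p2:escaped
Step 3: p0:(2,4)->(3,4) | p1:(3,1)->(4,1)->EXIT | p2:escaped
Step 4: p0:(3,4)->(4,4) | p1:escaped | p2:escaped
Step 5: p0:(4,4)->(4,3)->EXIT | p1:escaped | p2:escaped
Exit steps: [5, 3, 1]
First to escape: p2 at step 1

Answer: 2 1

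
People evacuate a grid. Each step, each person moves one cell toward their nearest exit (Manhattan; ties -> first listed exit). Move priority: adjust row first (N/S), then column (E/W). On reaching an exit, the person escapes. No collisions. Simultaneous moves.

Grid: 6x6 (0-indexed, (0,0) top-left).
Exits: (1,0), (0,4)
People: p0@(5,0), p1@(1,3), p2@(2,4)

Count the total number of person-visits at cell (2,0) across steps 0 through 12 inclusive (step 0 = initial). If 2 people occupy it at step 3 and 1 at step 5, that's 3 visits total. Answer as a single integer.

Step 0: p0@(5,0) p1@(1,3) p2@(2,4) -> at (2,0): 0 [-], cum=0
Step 1: p0@(4,0) p1@(0,3) p2@(1,4) -> at (2,0): 0 [-], cum=0
Step 2: p0@(3,0) p1@ESC p2@ESC -> at (2,0): 0 [-], cum=0
Step 3: p0@(2,0) p1@ESC p2@ESC -> at (2,0): 1 [p0], cum=1
Step 4: p0@ESC p1@ESC p2@ESC -> at (2,0): 0 [-], cum=1
Total visits = 1

Answer: 1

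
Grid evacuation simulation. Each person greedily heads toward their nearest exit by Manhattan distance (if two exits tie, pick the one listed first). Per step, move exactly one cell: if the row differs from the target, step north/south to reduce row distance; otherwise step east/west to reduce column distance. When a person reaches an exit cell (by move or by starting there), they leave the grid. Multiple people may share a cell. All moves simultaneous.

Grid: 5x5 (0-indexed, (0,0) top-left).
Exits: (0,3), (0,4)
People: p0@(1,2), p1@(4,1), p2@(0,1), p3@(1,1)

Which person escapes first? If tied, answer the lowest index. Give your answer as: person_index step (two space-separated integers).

Answer: 0 2

Derivation:
Step 1: p0:(1,2)->(0,2) | p1:(4,1)->(3,1) | p2:(0,1)->(0,2) | p3:(1,1)->(0,1)
Step 2: p0:(0,2)->(0,3)->EXIT | p1:(3,1)->(2,1) | p2:(0,2)->(0,3)->EXIT | p3:(0,1)->(0,2)
Step 3: p0:escaped | p1:(2,1)->(1,1) | p2:escaped | p3:(0,2)->(0,3)->EXIT
Step 4: p0:escaped | p1:(1,1)->(0,1) | p2:escaped | p3:escaped
Step 5: p0:escaped | p1:(0,1)->(0,2) | p2:escaped | p3:escaped
Step 6: p0:escaped | p1:(0,2)->(0,3)->EXIT | p2:escaped | p3:escaped
Exit steps: [2, 6, 2, 3]
First to escape: p0 at step 2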